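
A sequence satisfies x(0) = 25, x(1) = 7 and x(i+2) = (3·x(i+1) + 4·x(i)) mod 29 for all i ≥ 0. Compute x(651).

4

We have x(0) = 25; x(1) = 7; x(2) = 5; x(3) = 14; x(4) = 4; x(5) = 10; x(6) = 17; x(7) = 4; x(8) = 22; x(9) = 24; x(10) = 15; x(11) = 25; x(12) = 19; x(13) = 12; x(14) = 25; x(15) = 7.
Since (x(14), x(15)) = (x(0), x(1)) = (25, 7) (two consecutive terms determine the rest), the sequence is periodic with period 14.
So x(651) = x(0 + ((651-0) mod 14)) = x(7) = 4.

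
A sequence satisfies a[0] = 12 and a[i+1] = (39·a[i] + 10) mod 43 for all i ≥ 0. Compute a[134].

42

We have a[0] = 12, a[1] = 5, a[2] = 33, a[3] = 7, a[4] = 25, a[5] = 39, a[6] = 26, a[7] = 35, a[8] = 42, a[9] = 14, a[10] = 40, a[11] = 22, a[12] = 8, a[13] = 21, a[14] = 12.
Since a[14] = a[0] = 12, the sequence is periodic with period 14.
(134 - 0) mod 14 = 8, so a[134] = a[8] = 42.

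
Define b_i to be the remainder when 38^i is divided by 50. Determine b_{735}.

32

Listing terms: b_0 = 1; b_1 = 38; b_2 = 44; b_3 = 22; b_4 = 36; b_5 = 18; b_6 = 34; b_7 = 42; b_8 = 46; b_9 = 48; b_{10} = 24; b_{11} = 12; b_{12} = 6; b_{13} = 28; b_{14} = 14; b_{15} = 32; b_{16} = 16; b_{17} = 8; b_{18} = 4; b_{19} = 2; b_{20} = 26; b_{21} = 38.
Since b_{21} = b_1 = 38, the sequence is eventually periodic: after a pre-period of length 1 it cycles with period 20.
For i ≥ 1, b_i depends only on (i - 1) mod 20. (735 - 1) mod 20 = 14, so b_{735} = b_{15} = 32.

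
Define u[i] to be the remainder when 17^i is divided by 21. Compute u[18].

1

Listing terms: u[0] = 1, u[1] = 17, u[2] = 16, u[3] = 20, u[4] = 4, u[5] = 5, u[6] = 1.
Since u[6] = u[0] = 1, the sequence is periodic with period 6.
So u[18] = u[0 + ((18-0) mod 6)] = u[0] = 1.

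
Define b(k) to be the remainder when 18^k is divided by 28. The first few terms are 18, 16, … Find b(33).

8

Listing terms: b(1) = 18; b(2) = 16; b(3) = 8; b(4) = 4; b(5) = 16.
Since b(5) = b(2) = 16, the sequence is eventually periodic: after a pre-period of length 1 it cycles with period 3.
For k ≥ 2, b(k) depends only on (k - 2) mod 3. (33 - 2) mod 3 = 1, so b(33) = b(3) = 8.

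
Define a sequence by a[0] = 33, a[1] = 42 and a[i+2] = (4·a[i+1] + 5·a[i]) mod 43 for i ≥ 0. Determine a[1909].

22

Listing terms: a[0] = 33; a[1] = 42; a[2] = 32; a[3] = 37; a[4] = 7; a[5] = 41; a[6] = 27; a[7] = 12; a[8] = 11; a[9] = 18; a[10] = 41; a[11] = 39; a[12] = 17; a[13] = 5; a[14] = 19; a[15] = 15; a[16] = 26; a[17] = 7; a[18] = 29; a[19] = 22; a[20] = 18; a[21] = 10; a[22] = 1; a[23] = 11; a[24] = 6; a[25] = 36; a[26] = 2; a[27] = 16; a[28] = 31; a[29] = 32; a[30] = 25; a[31] = 2; a[32] = 4; a[33] = 26; a[34] = 38; a[35] = 24; a[36] = 28; a[37] = 17; a[38] = 36; a[39] = 14; a[40] = 21; a[41] = 25; a[42] = 33; a[43] = 42.
The sequence repeats with period 42.
So a[1909] = a[0 + ((1909-0) mod 42)] = a[19] = 22.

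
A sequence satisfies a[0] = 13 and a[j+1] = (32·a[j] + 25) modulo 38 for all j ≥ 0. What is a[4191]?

3

a[0] = 13,  a[1] = 23,  a[2] = 1,  a[3] = 19,  a[4] = 25,  a[5] = 27,  a[6] = 15,  a[7] = 11,  a[8] = 35,  a[9] = 5,  a[10] = 33,  a[11] = 17,  a[12] = 37,  a[13] = 31,  a[14] = 29,  a[15] = 3,  a[16] = 7,  a[17] = 21,  a[18] = 13.
Since a[18] = a[0] = 13, the sequence is periodic with period 18.
So a[4191] = a[0 + ((4191-0) mod 18)] = a[15] = 3.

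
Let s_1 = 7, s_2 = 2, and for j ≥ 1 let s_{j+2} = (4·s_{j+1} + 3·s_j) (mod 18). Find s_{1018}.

Computing terms: s_1 = 7,  s_2 = 2,  s_3 = 11,  s_4 = 14,  s_5 = 17,  s_6 = 2,  s_7 = 5,  s_8 = 8,  s_9 = 11,  s_{10} = 14.
Since (s_9, s_{10}) = (s_3, s_4) = (11, 14) (two consecutive terms determine the rest), the sequence is eventually periodic: after a pre-period of length 2 it cycles with period 6.
For j ≥ 3, s_j depends only on (j - 3) mod 6. (1018 - 3) mod 6 = 1, so s_{1018} = s_4 = 14.

14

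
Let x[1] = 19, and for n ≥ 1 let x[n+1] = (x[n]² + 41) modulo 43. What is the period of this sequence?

3

We have x[1] = 19; x[2] = 15; x[3] = 8; x[4] = 19.
The sequence repeats with period 3.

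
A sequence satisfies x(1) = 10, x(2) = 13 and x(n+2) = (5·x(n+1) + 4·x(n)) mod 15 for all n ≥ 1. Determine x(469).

Listing terms: x(1) = 10,  x(2) = 13,  x(3) = 0,  x(4) = 7,  x(5) = 5,  x(6) = 8,  x(7) = 0,  x(8) = 2,  x(9) = 10,  x(10) = 13.
Since (x(9), x(10)) = (x(1), x(2)) = (10, 13) (two consecutive terms determine the rest), the sequence is periodic with period 8.
So x(469) = x(1 + ((469-1) mod 8)) = x(5) = 5.

5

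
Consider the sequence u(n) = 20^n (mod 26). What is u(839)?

Listing terms: u(0) = 1, u(1) = 20, u(2) = 10, u(3) = 18, u(4) = 22, u(5) = 24, u(6) = 12, u(7) = 6, u(8) = 16, u(9) = 8, u(10) = 4, u(11) = 2, u(12) = 14, u(13) = 20.
Since u(13) = u(1) = 20, the sequence is eventually periodic: after a pre-period of length 1 it cycles with period 12.
For n ≥ 1, u(n) depends only on (n - 1) mod 12. (839 - 1) mod 12 = 10, so u(839) = u(11) = 2.

2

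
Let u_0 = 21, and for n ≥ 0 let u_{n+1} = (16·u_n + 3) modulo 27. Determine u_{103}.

24

We have u_0 = 21,  u_1 = 15,  u_2 = 0,  u_3 = 3,  u_4 = 24,  u_5 = 9,  u_6 = 12,  u_7 = 6,  u_8 = 18,  u_9 = 21.
The sequence repeats with period 9.
(103 - 0) mod 9 = 4, so u_{103} = u_4 = 24.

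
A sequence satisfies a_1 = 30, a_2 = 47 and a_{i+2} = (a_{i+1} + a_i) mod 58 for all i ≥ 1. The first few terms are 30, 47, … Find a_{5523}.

33

We have a_1 = 30; a_2 = 47; a_3 = 19; a_4 = 8; a_5 = 27; a_6 = 35; a_7 = 4; a_8 = 39; a_9 = 43; a_{10} = 24; a_{11} = 9; a_{12} = 33; a_{13} = 42; a_{14} = 17; a_{15} = 1; a_{16} = 18; a_{17} = 19; a_{18} = 37; a_{19} = 56; a_{20} = 35; a_{21} = 33; a_{22} = 10; a_{23} = 43; a_{24} = 53; a_{25} = 38; a_{26} = 33; a_{27} = 13; a_{28} = 46; a_{29} = 1; a_{30} = 47; a_{31} = 48; a_{32} = 37; a_{33} = 27; a_{34} = 6; a_{35} = 33; a_{36} = 39; a_{37} = 14; a_{38} = 53; a_{39} = 9; a_{40} = 4; a_{41} = 13; a_{42} = 17; a_{43} = 30; a_{44} = 47.
The sequence repeats with period 42.
(5523 - 1) mod 42 = 20, so a_{5523} = a_{21} = 33.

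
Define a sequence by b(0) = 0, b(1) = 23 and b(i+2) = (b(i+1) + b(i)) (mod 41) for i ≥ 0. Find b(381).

b(0) = 0, b(1) = 23, b(2) = 23, b(3) = 5, b(4) = 28, b(5) = 33, b(6) = 20, b(7) = 12, b(8) = 32, b(9) = 3, b(10) = 35, b(11) = 38, b(12) = 32, b(13) = 29, b(14) = 20, b(15) = 8, b(16) = 28, b(17) = 36, b(18) = 23, b(19) = 18, b(20) = 0, b(21) = 18, b(22) = 18, b(23) = 36, b(24) = 13, b(25) = 8, b(26) = 21, b(27) = 29, b(28) = 9, b(29) = 38, b(30) = 6, b(31) = 3, b(32) = 9, b(33) = 12, b(34) = 21, b(35) = 33, b(36) = 13, b(37) = 5, b(38) = 18, b(39) = 23, b(40) = 0, b(41) = 23.
The sequence repeats with period 40.
So b(381) = b(0 + ((381-0) mod 40)) = b(21) = 18.

18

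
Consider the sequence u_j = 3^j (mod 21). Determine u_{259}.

3

Listing terms: u_1 = 3, u_2 = 9, u_3 = 6, u_4 = 18, u_5 = 12, u_6 = 15, u_7 = 3.
The sequence repeats with period 6.
So u_{259} = u_{1 + ((259-1) mod 6)} = u_1 = 3.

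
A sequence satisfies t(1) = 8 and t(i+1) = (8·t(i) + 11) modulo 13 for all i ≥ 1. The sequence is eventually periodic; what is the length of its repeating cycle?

We have t(1) = 8, t(2) = 10, t(3) = 0, t(4) = 11, t(5) = 8.
The sequence repeats with period 4.

4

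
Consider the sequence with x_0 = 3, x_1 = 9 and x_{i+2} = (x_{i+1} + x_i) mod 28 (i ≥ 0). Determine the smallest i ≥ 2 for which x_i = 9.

10

Computing terms: x_0 = 3, x_1 = 9, x_2 = 12, x_3 = 21, x_4 = 5, x_5 = 26, x_6 = 3, x_7 = 1, x_8 = 4, x_9 = 5, x_{10} = 9, x_{11} = 14, x_{12} = 23, x_{13} = 9, x_{14} = 4, x_{15} = 13, x_{16} = 17, x_{17} = 2, x_{18} = 19, x_{19} = 21, x_{20} = 12, x_{21} = 5, x_{22} = 17, x_{23} = 22, x_{24} = 11, x_{25} = 5, x_{26} = 16, x_{27} = 21, x_{28} = 9, x_{29} = 2, x_{30} = 11, x_{31} = 13, x_{32} = 24, x_{33} = 9, x_{34} = 5, x_{35} = 14, x_{36} = 19, x_{37} = 5, x_{38} = 24, x_{39} = 1, x_{40} = 25, x_{41} = 26, x_{42} = 23, x_{43} = 21, x_{44} = 16, x_{45} = 9, x_{46} = 25, x_{47} = 6, x_{48} = 3, x_{49} = 9.
Since (x_{48}, x_{49}) = (x_0, x_1) = (3, 9) (two consecutive terms determine the rest), the sequence is periodic with period 48.
The value 9 first appears (with i ≥ 2) at x_{10}.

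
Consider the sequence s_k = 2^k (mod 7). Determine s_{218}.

s_0 = 1, s_1 = 2, s_2 = 4, s_3 = 1.
Since s_3 = s_0 = 1, the sequence is periodic with period 3.
(218 - 0) mod 3 = 2, so s_{218} = s_2 = 4.

4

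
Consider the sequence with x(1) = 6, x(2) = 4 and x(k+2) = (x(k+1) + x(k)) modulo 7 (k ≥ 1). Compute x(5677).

4

x(1) = 6, x(2) = 4, x(3) = 3, x(4) = 0, x(5) = 3, x(6) = 3, x(7) = 6, x(8) = 2, x(9) = 1, x(10) = 3, x(11) = 4, x(12) = 0, x(13) = 4, x(14) = 4, x(15) = 1, x(16) = 5, x(17) = 6, x(18) = 4.
The sequence repeats with period 16.
So x(5677) = x(1 + ((5677-1) mod 16)) = x(13) = 4.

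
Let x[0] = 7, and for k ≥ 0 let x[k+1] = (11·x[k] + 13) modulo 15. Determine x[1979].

x[0] = 7,  x[1] = 0,  x[2] = 13,  x[3] = 6,  x[4] = 4,  x[5] = 12,  x[6] = 10,  x[7] = 3,  x[8] = 1,  x[9] = 9,  x[10] = 7.
The sequence repeats with period 10.
(1979 - 0) mod 10 = 9, so x[1979] = x[9] = 9.

9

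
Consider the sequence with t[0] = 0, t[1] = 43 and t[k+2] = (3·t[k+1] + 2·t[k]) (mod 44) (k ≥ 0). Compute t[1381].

We have t[0] = 0; t[1] = 43; t[2] = 41; t[3] = 33; t[4] = 5; t[5] = 37; t[6] = 33; t[7] = 41; t[8] = 13; t[9] = 33; t[10] = 37; t[11] = 1; t[12] = 33; t[13] = 13; t[14] = 17; t[15] = 33; t[16] = 1; t[17] = 25; t[18] = 33; t[19] = 17; t[20] = 29; t[21] = 33; t[22] = 25; t[23] = 9; t[24] = 33; t[25] = 29; t[26] = 21; t[27] = 33; t[28] = 9; t[29] = 5; t[30] = 33; t[31] = 21; t[32] = 41; t[33] = 33.
Since (t[32], t[33]) = (t[2], t[3]) = (41, 33) (two consecutive terms determine the rest), the sequence is eventually periodic: after a pre-period of length 2 it cycles with period 30.
For k ≥ 2, t[k] depends only on (k - 2) mod 30. (1381 - 2) mod 30 = 29, so t[1381] = t[31] = 21.

21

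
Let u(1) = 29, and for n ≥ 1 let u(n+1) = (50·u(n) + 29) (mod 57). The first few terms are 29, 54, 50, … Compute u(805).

29

Computing terms: u(1) = 29, u(2) = 54, u(3) = 50, u(4) = 21, u(5) = 53, u(6) = 0, u(7) = 29.
Since u(7) = u(1) = 29, the sequence is periodic with period 6.
So u(805) = u(1 + ((805-1) mod 6)) = u(1) = 29.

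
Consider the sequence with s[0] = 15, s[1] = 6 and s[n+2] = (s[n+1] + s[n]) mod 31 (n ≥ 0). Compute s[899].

22

s[0] = 15, s[1] = 6, s[2] = 21, s[3] = 27, s[4] = 17, s[5] = 13, s[6] = 30, s[7] = 12, s[8] = 11, s[9] = 23, s[10] = 3, s[11] = 26, s[12] = 29, s[13] = 24, s[14] = 22, s[15] = 15, s[16] = 6.
The sequence repeats with period 15.
(899 - 0) mod 15 = 14, so s[899] = s[14] = 22.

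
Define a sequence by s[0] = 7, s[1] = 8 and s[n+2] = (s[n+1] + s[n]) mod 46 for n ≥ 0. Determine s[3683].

7

Listing terms: s[0] = 7,  s[1] = 8,  s[2] = 15,  s[3] = 23,  s[4] = 38,  s[5] = 15,  s[6] = 7,  s[7] = 22,  s[8] = 29,  s[9] = 5,  s[10] = 34,  s[11] = 39,  s[12] = 27,  s[13] = 20,  s[14] = 1,  s[15] = 21,  s[16] = 22,  s[17] = 43,  s[18] = 19,  s[19] = 16,  s[20] = 35,  s[21] = 5,  s[22] = 40,  s[23] = 45,  s[24] = 39,  s[25] = 38,  s[26] = 31,  s[27] = 23,  s[28] = 8,  s[29] = 31,  s[30] = 39,  s[31] = 24,  s[32] = 17,  s[33] = 41,  s[34] = 12,  s[35] = 7,  s[36] = 19,  s[37] = 26,  s[38] = 45,  s[39] = 25,  s[40] = 24,  s[41] = 3,  s[42] = 27,  s[43] = 30,  s[44] = 11,  s[45] = 41,  s[46] = 6,  s[47] = 1,  s[48] = 7,  s[49] = 8.
The sequence repeats with period 48.
So s[3683] = s[0 + ((3683-0) mod 48)] = s[35] = 7.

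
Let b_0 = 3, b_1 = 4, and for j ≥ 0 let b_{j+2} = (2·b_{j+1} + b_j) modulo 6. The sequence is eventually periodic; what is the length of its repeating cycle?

8

Computing terms: b_0 = 3,  b_1 = 4,  b_2 = 5,  b_3 = 2,  b_4 = 3,  b_5 = 2,  b_6 = 1,  b_7 = 4,  b_8 = 3,  b_9 = 4.
Since (b_8, b_9) = (b_0, b_1) = (3, 4) (two consecutive terms determine the rest), the sequence is periodic with period 8.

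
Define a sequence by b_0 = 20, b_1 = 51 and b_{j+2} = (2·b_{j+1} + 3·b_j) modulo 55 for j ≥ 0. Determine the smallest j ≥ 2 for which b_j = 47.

18

We have b_0 = 20, b_1 = 51, b_2 = 52, b_3 = 37, b_4 = 10, b_5 = 21, b_6 = 17, b_7 = 42, b_8 = 25, b_9 = 11, b_{10} = 42, b_{11} = 7, b_{12} = 30, b_{13} = 26, b_{14} = 32, b_{15} = 32, b_{16} = 50, b_{17} = 31, b_{18} = 47, b_{19} = 22, b_{20} = 20, b_{21} = 51.
The sequence repeats with period 20.
The value 47 first appears (with j ≥ 2) at b_{18}.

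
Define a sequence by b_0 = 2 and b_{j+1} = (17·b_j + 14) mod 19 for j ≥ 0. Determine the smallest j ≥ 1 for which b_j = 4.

7

Computing terms: b_0 = 2, b_1 = 10, b_2 = 13, b_3 = 7, b_4 = 0, b_5 = 14, b_6 = 5, b_7 = 4, b_8 = 6, b_9 = 2.
The sequence repeats with period 9.
The value 4 first appears (with j ≥ 1) at b_7.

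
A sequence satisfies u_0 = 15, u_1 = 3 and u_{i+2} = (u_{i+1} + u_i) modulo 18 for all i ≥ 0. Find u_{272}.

6

We have u_0 = 15; u_1 = 3; u_2 = 0; u_3 = 3; u_4 = 3; u_5 = 6; u_6 = 9; u_7 = 15; u_8 = 6; u_9 = 3; u_{10} = 9; u_{11} = 12; u_{12} = 3; u_{13} = 15; u_{14} = 0; u_{15} = 15; u_{16} = 15; u_{17} = 12; u_{18} = 9; u_{19} = 3; u_{20} = 12; u_{21} = 15; u_{22} = 9; u_{23} = 6; u_{24} = 15; u_{25} = 3.
Since (u_{24}, u_{25}) = (u_0, u_1) = (15, 3) (two consecutive terms determine the rest), the sequence is periodic with period 24.
(272 - 0) mod 24 = 8, so u_{272} = u_8 = 6.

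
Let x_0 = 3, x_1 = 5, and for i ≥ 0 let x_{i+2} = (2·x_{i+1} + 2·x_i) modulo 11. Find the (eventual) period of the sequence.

Listing terms: x_0 = 3,  x_1 = 5,  x_2 = 5,  x_3 = 9,  x_4 = 6,  x_5 = 8,  x_6 = 6,  x_7 = 6,  x_8 = 2,  x_9 = 5,  x_{10} = 3,  x_{11} = 5.
The sequence repeats with period 10.

10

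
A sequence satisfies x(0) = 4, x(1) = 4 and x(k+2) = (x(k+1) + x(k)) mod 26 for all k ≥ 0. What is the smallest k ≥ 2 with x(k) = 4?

11

Listing terms: x(0) = 4, x(1) = 4, x(2) = 8, x(3) = 12, x(4) = 20, x(5) = 6, x(6) = 0, x(7) = 6, x(8) = 6, x(9) = 12, x(10) = 18, x(11) = 4, x(12) = 22, x(13) = 0, x(14) = 22, x(15) = 22, x(16) = 18, x(17) = 14, x(18) = 6, x(19) = 20, x(20) = 0, x(21) = 20, x(22) = 20, x(23) = 14, x(24) = 8, x(25) = 22, x(26) = 4, x(27) = 0, x(28) = 4, x(29) = 4.
Since (x(28), x(29)) = (x(0), x(1)) = (4, 4) (two consecutive terms determine the rest), the sequence is periodic with period 28.
The value 4 first appears (with k ≥ 2) at x(11).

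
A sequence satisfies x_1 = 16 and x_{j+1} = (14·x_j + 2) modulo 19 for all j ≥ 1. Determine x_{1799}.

Listing terms: x_1 = 16; x_2 = 17; x_3 = 12; x_4 = 18; x_5 = 7; x_6 = 5; x_7 = 15; x_8 = 3; x_9 = 6; x_{10} = 10; x_{11} = 9; x_{12} = 14; x_{13} = 8; x_{14} = 0; x_{15} = 2; x_{16} = 11; x_{17} = 4; x_{18} = 1; x_{19} = 16.
Since x_{19} = x_1 = 16, the sequence is periodic with period 18.
So x_{1799} = x_{1 + ((1799-1) mod 18)} = x_{17} = 4.

4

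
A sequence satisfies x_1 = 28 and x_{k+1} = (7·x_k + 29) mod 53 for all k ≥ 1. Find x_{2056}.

Listing terms: x_1 = 28; x_2 = 13; x_3 = 14; x_4 = 21; x_5 = 17; x_6 = 42; x_7 = 5; x_8 = 11; x_9 = 0; x_{10} = 29; x_{11} = 20; x_{12} = 10; x_{13} = 46; x_{14} = 33; x_{15} = 48; x_{16} = 47; x_{17} = 40; x_{18} = 44; x_{19} = 19; x_{20} = 3; x_{21} = 50; x_{22} = 8; x_{23} = 32; x_{24} = 41; x_{25} = 51; x_{26} = 15; x_{27} = 28.
The sequence repeats with period 26.
So x_{2056} = x_{1 + ((2056-1) mod 26)} = x_2 = 13.

13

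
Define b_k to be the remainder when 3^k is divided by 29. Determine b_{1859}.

15

Listing terms: b_1 = 3; b_2 = 9; b_3 = 27; b_4 = 23; b_5 = 11; b_6 = 4; b_7 = 12; b_8 = 7; b_9 = 21; b_{10} = 5; b_{11} = 15; b_{12} = 16; b_{13} = 19; b_{14} = 28; b_{15} = 26; b_{16} = 20; b_{17} = 2; b_{18} = 6; b_{19} = 18; b_{20} = 25; b_{21} = 17; b_{22} = 22; b_{23} = 8; b_{24} = 24; b_{25} = 14; b_{26} = 13; b_{27} = 10; b_{28} = 1; b_{29} = 3.
The sequence repeats with period 28.
So b_{1859} = b_{1 + ((1859-1) mod 28)} = b_{11} = 15.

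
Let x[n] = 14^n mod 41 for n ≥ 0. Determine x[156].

40

Computing terms: x[0] = 1, x[1] = 14, x[2] = 32, x[3] = 38, x[4] = 40, x[5] = 27, x[6] = 9, x[7] = 3, x[8] = 1.
The sequence repeats with period 8.
So x[156] = x[0 + ((156-0) mod 8)] = x[4] = 40.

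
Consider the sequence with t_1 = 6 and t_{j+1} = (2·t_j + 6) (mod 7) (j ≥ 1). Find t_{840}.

t_1 = 6; t_2 = 4; t_3 = 0; t_4 = 6.
Since t_4 = t_1 = 6, the sequence is periodic with period 3.
So t_{840} = t_{1 + ((840-1) mod 3)} = t_3 = 0.

0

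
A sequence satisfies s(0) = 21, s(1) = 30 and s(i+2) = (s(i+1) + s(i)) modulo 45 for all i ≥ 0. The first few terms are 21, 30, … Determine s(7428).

33

Computing terms: s(0) = 21; s(1) = 30; s(2) = 6; s(3) = 36; s(4) = 42; s(5) = 33; s(6) = 30; s(7) = 18; s(8) = 3; s(9) = 21; s(10) = 24; s(11) = 0; s(12) = 24; s(13) = 24; s(14) = 3; s(15) = 27; s(16) = 30; s(17) = 12; s(18) = 42; s(19) = 9; s(20) = 6; s(21) = 15; s(22) = 21; s(23) = 36; s(24) = 12; s(25) = 3; s(26) = 15; s(27) = 18; s(28) = 33; s(29) = 6; s(30) = 39; s(31) = 0; s(32) = 39; s(33) = 39; s(34) = 33; s(35) = 27; s(36) = 15; s(37) = 42; s(38) = 12; s(39) = 9; s(40) = 21; s(41) = 30.
The sequence repeats with period 40.
(7428 - 0) mod 40 = 28, so s(7428) = s(28) = 33.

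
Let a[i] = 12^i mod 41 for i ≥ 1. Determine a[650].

9

a[1] = 12, a[2] = 21, a[3] = 6, a[4] = 31, a[5] = 3, a[6] = 36, a[7] = 22, a[8] = 18, a[9] = 11, a[10] = 9, a[11] = 26, a[12] = 25, a[13] = 13, a[14] = 33, a[15] = 27, a[16] = 37, a[17] = 34, a[18] = 39, a[19] = 17, a[20] = 40, a[21] = 29, a[22] = 20, a[23] = 35, a[24] = 10, a[25] = 38, a[26] = 5, a[27] = 19, a[28] = 23, a[29] = 30, a[30] = 32, a[31] = 15, a[32] = 16, a[33] = 28, a[34] = 8, a[35] = 14, a[36] = 4, a[37] = 7, a[38] = 2, a[39] = 24, a[40] = 1, a[41] = 12.
Since a[41] = a[1] = 12, the sequence is periodic with period 40.
(650 - 1) mod 40 = 9, so a[650] = a[10] = 9.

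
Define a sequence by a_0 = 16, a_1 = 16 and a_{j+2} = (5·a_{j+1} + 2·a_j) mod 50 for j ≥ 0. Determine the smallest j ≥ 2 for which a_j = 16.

8

Listing terms: a_0 = 16; a_1 = 16; a_2 = 12; a_3 = 42; a_4 = 34; a_5 = 4; a_6 = 38; a_7 = 48; a_8 = 16; a_9 = 26; a_{10} = 12; a_{11} = 12; a_{12} = 34; a_{13} = 44; a_{14} = 38; a_{15} = 28; a_{16} = 16; a_{17} = 36; a_{18} = 12; a_{19} = 32; a_{20} = 34; a_{21} = 34; a_{22} = 38; a_{23} = 8; a_{24} = 16; a_{25} = 46; a_{26} = 12; a_{27} = 2; a_{28} = 34; a_{29} = 24; a_{30} = 38; a_{31} = 38; a_{32} = 16; a_{33} = 6; a_{34} = 12; a_{35} = 22; a_{36} = 34; a_{37} = 14; a_{38} = 38; a_{39} = 18; a_{40} = 16; a_{41} = 16.
The sequence repeats with period 40.
The value 16 first appears (with j ≥ 2) at a_8.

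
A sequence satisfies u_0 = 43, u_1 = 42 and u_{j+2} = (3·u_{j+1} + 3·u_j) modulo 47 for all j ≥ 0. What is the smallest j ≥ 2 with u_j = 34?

8

u_0 = 43; u_1 = 42; u_2 = 20; u_3 = 45; u_4 = 7; u_5 = 15; u_6 = 19; u_7 = 8; u_8 = 34; u_9 = 32; u_{10} = 10; u_{11} = 32; u_{12} = 32; u_{13} = 4; u_{14} = 14; u_{15} = 7; u_{16} = 16; u_{17} = 22; u_{18} = 20; u_{19} = 32; u_{20} = 15; u_{21} = 0; u_{22} = 45; u_{23} = 41; u_{24} = 23; u_{25} = 4; u_{26} = 34; u_{27} = 20; u_{28} = 21; u_{29} = 29; u_{30} = 9; u_{31} = 20; u_{32} = 40; u_{33} = 39; u_{34} = 2; u_{35} = 29; u_{36} = 46; u_{37} = 37; u_{38} = 14; u_{39} = 12; u_{40} = 31; u_{41} = 35; u_{42} = 10; u_{43} = 41; u_{44} = 12; u_{45} = 18; u_{46} = 43; u_{47} = 42.
Since (u_{46}, u_{47}) = (u_0, u_1) = (43, 42) (two consecutive terms determine the rest), the sequence is periodic with period 46.
The value 34 first appears (with j ≥ 2) at u_8.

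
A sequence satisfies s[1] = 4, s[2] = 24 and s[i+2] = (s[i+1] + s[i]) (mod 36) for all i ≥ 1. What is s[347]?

s[1] = 4; s[2] = 24; s[3] = 28; s[4] = 16; s[5] = 8; s[6] = 24; s[7] = 32; s[8] = 20; s[9] = 16; s[10] = 0; s[11] = 16; s[12] = 16; s[13] = 32; s[14] = 12; s[15] = 8; s[16] = 20; s[17] = 28; s[18] = 12; s[19] = 4; s[20] = 16; s[21] = 20; s[22] = 0; s[23] = 20; s[24] = 20; s[25] = 4; s[26] = 24.
Since (s[25], s[26]) = (s[1], s[2]) = (4, 24) (two consecutive terms determine the rest), the sequence is periodic with period 24.
So s[347] = s[1 + ((347-1) mod 24)] = s[11] = 16.

16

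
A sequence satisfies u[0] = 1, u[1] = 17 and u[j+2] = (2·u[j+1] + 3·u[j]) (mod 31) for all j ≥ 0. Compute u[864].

21

We have u[0] = 1, u[1] = 17, u[2] = 6, u[3] = 1, u[4] = 20, u[5] = 12, u[6] = 22, u[7] = 18, u[8] = 9, u[9] = 10, u[10] = 16, u[11] = 0, u[12] = 17, u[13] = 3, u[14] = 26, u[15] = 30, u[16] = 14, u[17] = 25, u[18] = 30, u[19] = 11, u[20] = 19, u[21] = 9, u[22] = 13, u[23] = 22, u[24] = 21, u[25] = 15, u[26] = 0, u[27] = 14, u[28] = 28, u[29] = 5, u[30] = 1, u[31] = 17.
The sequence repeats with period 30.
(864 - 0) mod 30 = 24, so u[864] = u[24] = 21.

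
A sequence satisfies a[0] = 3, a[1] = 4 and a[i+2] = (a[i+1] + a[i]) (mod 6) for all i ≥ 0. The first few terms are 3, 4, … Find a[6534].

We have a[0] = 3,  a[1] = 4,  a[2] = 1,  a[3] = 5,  a[4] = 0,  a[5] = 5,  a[6] = 5,  a[7] = 4,  a[8] = 3,  a[9] = 1,  a[10] = 4,  a[11] = 5,  a[12] = 3,  a[13] = 2,  a[14] = 5,  a[15] = 1,  a[16] = 0,  a[17] = 1,  a[18] = 1,  a[19] = 2,  a[20] = 3,  a[21] = 5,  a[22] = 2,  a[23] = 1,  a[24] = 3,  a[25] = 4.
The sequence repeats with period 24.
So a[6534] = a[0 + ((6534-0) mod 24)] = a[6] = 5.

5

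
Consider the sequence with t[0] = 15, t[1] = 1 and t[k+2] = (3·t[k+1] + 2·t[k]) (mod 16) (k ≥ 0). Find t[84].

1

t[0] = 15; t[1] = 1; t[2] = 1; t[3] = 5; t[4] = 1; t[5] = 13; t[6] = 9; t[7] = 5; t[8] = 1.
Since (t[7], t[8]) = (t[3], t[4]) = (5, 1) (two consecutive terms determine the rest), the sequence is eventually periodic: after a pre-period of length 3 it cycles with period 4.
For k ≥ 3, t[k] depends only on (k - 3) mod 4. (84 - 3) mod 4 = 1, so t[84] = t[4] = 1.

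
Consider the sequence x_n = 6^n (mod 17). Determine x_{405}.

We have x_0 = 1; x_1 = 6; x_2 = 2; x_3 = 12; x_4 = 4; x_5 = 7; x_6 = 8; x_7 = 14; x_8 = 16; x_9 = 11; x_{10} = 15; x_{11} = 5; x_{12} = 13; x_{13} = 10; x_{14} = 9; x_{15} = 3; x_{16} = 1.
Since x_{16} = x_0 = 1, the sequence is periodic with period 16.
(405 - 0) mod 16 = 5, so x_{405} = x_5 = 7.

7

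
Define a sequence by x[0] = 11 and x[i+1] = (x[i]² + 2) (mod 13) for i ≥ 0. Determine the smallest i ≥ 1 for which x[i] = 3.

3

Computing terms: x[0] = 11; x[1] = 6; x[2] = 12; x[3] = 3; x[4] = 11.
The sequence repeats with period 4.
The value 3 first appears (with i ≥ 1) at x[3].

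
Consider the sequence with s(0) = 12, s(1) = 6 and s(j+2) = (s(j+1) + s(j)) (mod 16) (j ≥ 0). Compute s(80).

s(0) = 12; s(1) = 6; s(2) = 2; s(3) = 8; s(4) = 10; s(5) = 2; s(6) = 12; s(7) = 14; s(8) = 10; s(9) = 8; s(10) = 2; s(11) = 10; s(12) = 12; s(13) = 6.
The sequence repeats with period 12.
So s(80) = s(0 + ((80-0) mod 12)) = s(8) = 10.

10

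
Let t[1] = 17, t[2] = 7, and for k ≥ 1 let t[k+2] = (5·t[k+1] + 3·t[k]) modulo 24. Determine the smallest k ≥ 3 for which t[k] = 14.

3

We have t[1] = 17,  t[2] = 7,  t[3] = 14,  t[4] = 19,  t[5] = 17,  t[6] = 22,  t[7] = 17,  t[8] = 7.
Since (t[7], t[8]) = (t[1], t[2]) = (17, 7) (two consecutive terms determine the rest), the sequence is periodic with period 6.
The value 14 first appears (with k ≥ 3) at t[3].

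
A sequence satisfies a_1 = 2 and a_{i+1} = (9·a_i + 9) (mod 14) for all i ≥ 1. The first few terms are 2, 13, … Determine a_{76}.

9

We have a_1 = 2; a_2 = 13; a_3 = 0; a_4 = 9; a_5 = 6; a_6 = 7; a_7 = 2.
The sequence repeats with period 6.
(76 - 1) mod 6 = 3, so a_{76} = a_4 = 9.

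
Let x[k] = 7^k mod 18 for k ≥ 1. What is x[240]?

Listing terms: x[1] = 7, x[2] = 13, x[3] = 1, x[4] = 7.
Since x[4] = x[1] = 7, the sequence is periodic with period 3.
So x[240] = x[1 + ((240-1) mod 3)] = x[3] = 1.

1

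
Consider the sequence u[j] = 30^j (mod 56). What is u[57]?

8

Listing terms: u[1] = 30; u[2] = 4; u[3] = 8; u[4] = 16; u[5] = 32; u[6] = 8.
Since u[6] = u[3] = 8, the sequence is eventually periodic: after a pre-period of length 2 it cycles with period 3.
For j ≥ 3, u[j] depends only on (j - 3) mod 3. (57 - 3) mod 3 = 0, so u[57] = u[3] = 8.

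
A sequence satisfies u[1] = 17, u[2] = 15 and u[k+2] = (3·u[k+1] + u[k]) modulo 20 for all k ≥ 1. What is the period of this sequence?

12

u[1] = 17, u[2] = 15, u[3] = 2, u[4] = 1, u[5] = 5, u[6] = 16, u[7] = 13, u[8] = 15, u[9] = 18, u[10] = 9, u[11] = 5, u[12] = 4, u[13] = 17, u[14] = 15.
The sequence repeats with period 12.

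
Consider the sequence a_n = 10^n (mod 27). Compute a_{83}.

19

a_1 = 10, a_2 = 19, a_3 = 1, a_4 = 10.
The sequence repeats with period 3.
(83 - 1) mod 3 = 1, so a_{83} = a_2 = 19.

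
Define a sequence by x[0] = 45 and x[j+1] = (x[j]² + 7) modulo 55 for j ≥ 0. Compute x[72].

x[0] = 45,  x[1] = 52,  x[2] = 16,  x[3] = 43,  x[4] = 41,  x[5] = 38,  x[6] = 21,  x[7] = 8,  x[8] = 16.
Since x[8] = x[2] = 16, the sequence is eventually periodic: after a pre-period of length 2 it cycles with period 6.
For j ≥ 2, x[j] depends only on (j - 2) mod 6. (72 - 2) mod 6 = 4, so x[72] = x[6] = 21.

21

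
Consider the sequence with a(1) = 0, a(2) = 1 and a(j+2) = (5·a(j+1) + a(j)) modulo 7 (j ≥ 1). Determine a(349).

0

a(1) = 0; a(2) = 1; a(3) = 5; a(4) = 5; a(5) = 2; a(6) = 1; a(7) = 0; a(8) = 1.
The sequence repeats with period 6.
(349 - 1) mod 6 = 0, so a(349) = a(1) = 0.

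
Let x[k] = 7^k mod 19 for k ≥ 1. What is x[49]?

7

Listing terms: x[1] = 7; x[2] = 11; x[3] = 1; x[4] = 7.
Since x[4] = x[1] = 7, the sequence is periodic with period 3.
(49 - 1) mod 3 = 0, so x[49] = x[1] = 7.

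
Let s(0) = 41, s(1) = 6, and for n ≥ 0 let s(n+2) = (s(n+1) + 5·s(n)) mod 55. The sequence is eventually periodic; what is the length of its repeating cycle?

40

s(0) = 41; s(1) = 6; s(2) = 46; s(3) = 21; s(4) = 31; s(5) = 26; s(6) = 16; s(7) = 36; s(8) = 6; s(9) = 21; s(10) = 51; s(11) = 46; s(12) = 26; s(13) = 36; s(14) = 1; s(15) = 16; s(16) = 21; s(17) = 46; s(18) = 41; s(19) = 51; s(20) = 36; s(21) = 16; s(22) = 31; s(23) = 1; s(24) = 46; s(25) = 51; s(26) = 6; s(27) = 41; s(28) = 16; s(29) = 1; s(30) = 26; s(31) = 31; s(32) = 51; s(33) = 41; s(34) = 21; s(35) = 6; s(36) = 1; s(37) = 31; s(38) = 36; s(39) = 26; s(40) = 41; s(41) = 6.
Since (s(40), s(41)) = (s(0), s(1)) = (41, 6) (two consecutive terms determine the rest), the sequence is periodic with period 40.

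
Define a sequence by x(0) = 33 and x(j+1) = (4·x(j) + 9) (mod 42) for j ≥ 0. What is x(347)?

x(0) = 33, x(1) = 15, x(2) = 27, x(3) = 33.
The sequence repeats with period 3.
(347 - 0) mod 3 = 2, so x(347) = x(2) = 27.

27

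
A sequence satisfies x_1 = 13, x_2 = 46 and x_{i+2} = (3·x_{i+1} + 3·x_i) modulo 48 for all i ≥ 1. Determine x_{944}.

6

Listing terms: x_1 = 13, x_2 = 46, x_3 = 33, x_4 = 45, x_5 = 42, x_6 = 21, x_7 = 45, x_8 = 6, x_9 = 9, x_{10} = 45, x_{11} = 18, x_{12} = 45, x_{13} = 45, x_{14} = 30, x_{15} = 33, x_{16} = 45.
Since (x_{15}, x_{16}) = (x_3, x_4) = (33, 45) (two consecutive terms determine the rest), the sequence is eventually periodic: after a pre-period of length 2 it cycles with period 12.
For i ≥ 3, x_i depends only on (i - 3) mod 12. (944 - 3) mod 12 = 5, so x_{944} = x_8 = 6.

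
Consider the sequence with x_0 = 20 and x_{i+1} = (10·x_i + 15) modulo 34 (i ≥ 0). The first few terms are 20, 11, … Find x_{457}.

31

Computing terms: x_0 = 20; x_1 = 11; x_2 = 23; x_3 = 7; x_4 = 17; x_5 = 15; x_6 = 29; x_7 = 33; x_8 = 5; x_9 = 31; x_{10} = 19; x_{11} = 1; x_{12} = 25; x_{13} = 27; x_{14} = 13; x_{15} = 9; x_{16} = 3; x_{17} = 11.
Since x_{17} = x_1 = 11, the sequence is eventually periodic: after a pre-period of length 1 it cycles with period 16.
For i ≥ 1, x_i depends only on (i - 1) mod 16. (457 - 1) mod 16 = 8, so x_{457} = x_9 = 31.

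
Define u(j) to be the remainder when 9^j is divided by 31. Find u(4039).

We have u(1) = 9,  u(2) = 19,  u(3) = 16,  u(4) = 20,  u(5) = 25,  u(6) = 8,  u(7) = 10,  u(8) = 28,  u(9) = 4,  u(10) = 5,  u(11) = 14,  u(12) = 2,  u(13) = 18,  u(14) = 7,  u(15) = 1,  u(16) = 9.
The sequence repeats with period 15.
(4039 - 1) mod 15 = 3, so u(4039) = u(4) = 20.

20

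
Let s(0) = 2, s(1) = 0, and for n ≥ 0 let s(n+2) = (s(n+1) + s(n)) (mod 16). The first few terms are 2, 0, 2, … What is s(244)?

Listing terms: s(0) = 2; s(1) = 0; s(2) = 2; s(3) = 2; s(4) = 4; s(5) = 6; s(6) = 10; s(7) = 0; s(8) = 10; s(9) = 10; s(10) = 4; s(11) = 14; s(12) = 2; s(13) = 0.
The sequence repeats with period 12.
So s(244) = s(0 + ((244-0) mod 12)) = s(4) = 4.

4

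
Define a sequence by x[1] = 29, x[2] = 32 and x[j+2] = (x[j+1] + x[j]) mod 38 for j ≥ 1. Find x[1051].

21

We have x[1] = 29; x[2] = 32; x[3] = 23; x[4] = 17; x[5] = 2; x[6] = 19; x[7] = 21; x[8] = 2; x[9] = 23; x[10] = 25; x[11] = 10; x[12] = 35; x[13] = 7; x[14] = 4; x[15] = 11; x[16] = 15; x[17] = 26; x[18] = 3; x[19] = 29; x[20] = 32.
The sequence repeats with period 18.
(1051 - 1) mod 18 = 6, so x[1051] = x[7] = 21.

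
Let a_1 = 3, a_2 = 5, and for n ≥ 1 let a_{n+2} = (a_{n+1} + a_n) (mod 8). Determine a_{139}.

7

Computing terms: a_1 = 3; a_2 = 5; a_3 = 0; a_4 = 5; a_5 = 5; a_6 = 2; a_7 = 7; a_8 = 1; a_9 = 0; a_{10} = 1; a_{11} = 1; a_{12} = 2; a_{13} = 3; a_{14} = 5.
The sequence repeats with period 12.
So a_{139} = a_{1 + ((139-1) mod 12)} = a_7 = 7.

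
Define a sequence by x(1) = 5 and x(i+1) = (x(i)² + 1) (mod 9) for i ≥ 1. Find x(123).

We have x(1) = 5; x(2) = 8; x(3) = 2; x(4) = 5.
The sequence repeats with period 3.
(123 - 1) mod 3 = 2, so x(123) = x(3) = 2.

2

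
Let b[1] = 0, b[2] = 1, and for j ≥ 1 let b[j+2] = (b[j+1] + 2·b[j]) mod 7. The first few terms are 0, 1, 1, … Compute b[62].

1

We have b[1] = 0; b[2] = 1; b[3] = 1; b[4] = 3; b[5] = 5; b[6] = 4; b[7] = 0; b[8] = 1.
Since (b[7], b[8]) = (b[1], b[2]) = (0, 1) (two consecutive terms determine the rest), the sequence is periodic with period 6.
So b[62] = b[1 + ((62-1) mod 6)] = b[2] = 1.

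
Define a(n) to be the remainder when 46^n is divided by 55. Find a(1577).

a(0) = 1; a(1) = 46; a(2) = 26; a(3) = 41; a(4) = 16; a(5) = 21; a(6) = 31; a(7) = 51; a(8) = 36; a(9) = 6; a(10) = 1.
The sequence repeats with period 10.
(1577 - 0) mod 10 = 7, so a(1577) = a(7) = 51.

51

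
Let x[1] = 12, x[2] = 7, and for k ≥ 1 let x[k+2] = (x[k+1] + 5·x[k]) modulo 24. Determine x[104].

We have x[1] = 12, x[2] = 7, x[3] = 19, x[4] = 6, x[5] = 5, x[6] = 11, x[7] = 12, x[8] = 19, x[9] = 7, x[10] = 6, x[11] = 17, x[12] = 23, x[13] = 12, x[14] = 7.
Since (x[13], x[14]) = (x[1], x[2]) = (12, 7) (two consecutive terms determine the rest), the sequence is periodic with period 12.
(104 - 1) mod 12 = 7, so x[104] = x[8] = 19.

19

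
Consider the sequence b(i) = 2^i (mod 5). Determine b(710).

Listing terms: b(0) = 1; b(1) = 2; b(2) = 4; b(3) = 3; b(4) = 1.
Since b(4) = b(0) = 1, the sequence is periodic with period 4.
(710 - 0) mod 4 = 2, so b(710) = b(2) = 4.

4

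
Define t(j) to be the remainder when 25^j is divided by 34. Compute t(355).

t(0) = 1, t(1) = 25, t(2) = 13, t(3) = 19, t(4) = 33, t(5) = 9, t(6) = 21, t(7) = 15, t(8) = 1.
The sequence repeats with period 8.
(355 - 0) mod 8 = 3, so t(355) = t(3) = 19.

19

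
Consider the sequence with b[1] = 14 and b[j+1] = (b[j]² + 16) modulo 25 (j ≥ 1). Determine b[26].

22

b[1] = 14,  b[2] = 12,  b[3] = 10,  b[4] = 16,  b[5] = 22,  b[6] = 0,  b[7] = 16.
Since b[7] = b[4] = 16, the sequence is eventually periodic: after a pre-period of length 3 it cycles with period 3.
For j ≥ 4, b[j] depends only on (j - 4) mod 3. (26 - 4) mod 3 = 1, so b[26] = b[5] = 22.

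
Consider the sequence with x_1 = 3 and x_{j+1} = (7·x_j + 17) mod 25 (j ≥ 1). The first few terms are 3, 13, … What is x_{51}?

8

We have x_1 = 3, x_2 = 13, x_3 = 8, x_4 = 23, x_5 = 3.
Since x_5 = x_1 = 3, the sequence is periodic with period 4.
So x_{51} = x_{1 + ((51-1) mod 4)} = x_3 = 8.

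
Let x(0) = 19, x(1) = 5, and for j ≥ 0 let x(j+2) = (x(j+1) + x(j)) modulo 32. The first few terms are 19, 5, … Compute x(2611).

Computing terms: x(0) = 19, x(1) = 5, x(2) = 24, x(3) = 29, x(4) = 21, x(5) = 18, x(6) = 7, x(7) = 25, x(8) = 0, x(9) = 25, x(10) = 25, x(11) = 18, x(12) = 11, x(13) = 29, x(14) = 8, x(15) = 5, x(16) = 13, x(17) = 18, x(18) = 31, x(19) = 17, x(20) = 16, x(21) = 1, x(22) = 17, x(23) = 18, x(24) = 3, x(25) = 21, x(26) = 24, x(27) = 13, x(28) = 5, x(29) = 18, x(30) = 23, x(31) = 9, x(32) = 0, x(33) = 9, x(34) = 9, x(35) = 18, x(36) = 27, x(37) = 13, x(38) = 8, x(39) = 21, x(40) = 29, x(41) = 18, x(42) = 15, x(43) = 1, x(44) = 16, x(45) = 17, x(46) = 1, x(47) = 18, x(48) = 19, x(49) = 5.
Since (x(48), x(49)) = (x(0), x(1)) = (19, 5) (two consecutive terms determine the rest), the sequence is periodic with period 48.
So x(2611) = x(0 + ((2611-0) mod 48)) = x(19) = 17.

17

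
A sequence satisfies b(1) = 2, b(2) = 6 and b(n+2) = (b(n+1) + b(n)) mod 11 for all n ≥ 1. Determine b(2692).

6

Computing terms: b(1) = 2,  b(2) = 6,  b(3) = 8,  b(4) = 3,  b(5) = 0,  b(6) = 3,  b(7) = 3,  b(8) = 6,  b(9) = 9,  b(10) = 4,  b(11) = 2,  b(12) = 6.
The sequence repeats with period 10.
(2692 - 1) mod 10 = 1, so b(2692) = b(2) = 6.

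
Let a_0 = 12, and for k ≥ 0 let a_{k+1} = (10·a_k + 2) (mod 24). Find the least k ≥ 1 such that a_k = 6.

Listing terms: a_0 = 12; a_1 = 2; a_2 = 22; a_3 = 6; a_4 = 14; a_5 = 22.
Since a_5 = a_2 = 22, the sequence is eventually periodic: after a pre-period of length 2 it cycles with period 3.
The value 6 first appears (with k ≥ 1) at a_3.

3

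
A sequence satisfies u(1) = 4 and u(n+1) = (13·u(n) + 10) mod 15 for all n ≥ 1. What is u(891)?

Listing terms: u(1) = 4; u(2) = 2; u(3) = 6; u(4) = 13; u(5) = 14; u(6) = 12; u(7) = 1; u(8) = 8; u(9) = 9; u(10) = 7; u(11) = 11; u(12) = 3; u(13) = 4.
The sequence repeats with period 12.
So u(891) = u(1 + ((891-1) mod 12)) = u(3) = 6.

6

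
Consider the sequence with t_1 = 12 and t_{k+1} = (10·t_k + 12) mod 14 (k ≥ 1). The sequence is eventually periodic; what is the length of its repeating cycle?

6

Computing terms: t_1 = 12,  t_2 = 6,  t_3 = 2,  t_4 = 4,  t_5 = 10,  t_6 = 0,  t_7 = 12.
Since t_7 = t_1 = 12, the sequence is periodic with period 6.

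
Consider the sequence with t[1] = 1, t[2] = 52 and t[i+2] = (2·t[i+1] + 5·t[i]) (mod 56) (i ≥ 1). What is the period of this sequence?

Computing terms: t[1] = 1; t[2] = 52; t[3] = 53; t[4] = 30; t[5] = 45; t[6] = 16; t[7] = 33; t[8] = 34; t[9] = 9; t[10] = 20; t[11] = 29; t[12] = 46; t[13] = 13; t[14] = 32; t[15] = 17; t[16] = 26; t[17] = 25; t[18] = 12; t[19] = 37; t[20] = 22; t[21] = 5; t[22] = 8; t[23] = 41; t[24] = 10; t[25] = 1; t[26] = 52.
Since (t[25], t[26]) = (t[1], t[2]) = (1, 52) (two consecutive terms determine the rest), the sequence is periodic with period 24.

24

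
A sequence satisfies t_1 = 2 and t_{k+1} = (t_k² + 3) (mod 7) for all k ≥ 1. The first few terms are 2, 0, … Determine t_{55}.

5

Listing terms: t_1 = 2, t_2 = 0, t_3 = 3, t_4 = 5, t_5 = 0.
Since t_5 = t_2 = 0, the sequence is eventually periodic: after a pre-period of length 1 it cycles with period 3.
For k ≥ 2, t_k depends only on (k - 2) mod 3. (55 - 2) mod 3 = 2, so t_{55} = t_4 = 5.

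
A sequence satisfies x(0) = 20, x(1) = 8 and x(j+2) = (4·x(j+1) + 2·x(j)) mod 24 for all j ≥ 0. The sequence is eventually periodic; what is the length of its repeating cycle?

x(0) = 20, x(1) = 8, x(2) = 0, x(3) = 16, x(4) = 16, x(5) = 0, x(6) = 8, x(7) = 8, x(8) = 0.
Since (x(7), x(8)) = (x(1), x(2)) = (8, 0) (two consecutive terms determine the rest), the sequence is eventually periodic: after a pre-period of length 1 it cycles with period 6.

6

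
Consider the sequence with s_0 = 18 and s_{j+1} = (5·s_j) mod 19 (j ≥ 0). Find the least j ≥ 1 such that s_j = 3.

7

Computing terms: s_0 = 18, s_1 = 14, s_2 = 13, s_3 = 8, s_4 = 2, s_5 = 10, s_6 = 12, s_7 = 3, s_8 = 15, s_9 = 18.
Since s_9 = s_0 = 18, the sequence is periodic with period 9.
The value 3 first appears (with j ≥ 1) at s_7.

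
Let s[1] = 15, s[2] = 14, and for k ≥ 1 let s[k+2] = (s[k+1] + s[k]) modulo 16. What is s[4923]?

We have s[1] = 15,  s[2] = 14,  s[3] = 13,  s[4] = 11,  s[5] = 8,  s[6] = 3,  s[7] = 11,  s[8] = 14,  s[9] = 9,  s[10] = 7,  s[11] = 0,  s[12] = 7,  s[13] = 7,  s[14] = 14,  s[15] = 5,  s[16] = 3,  s[17] = 8,  s[18] = 11,  s[19] = 3,  s[20] = 14,  s[21] = 1,  s[22] = 15,  s[23] = 0,  s[24] = 15,  s[25] = 15,  s[26] = 14.
The sequence repeats with period 24.
So s[4923] = s[1 + ((4923-1) mod 24)] = s[3] = 13.

13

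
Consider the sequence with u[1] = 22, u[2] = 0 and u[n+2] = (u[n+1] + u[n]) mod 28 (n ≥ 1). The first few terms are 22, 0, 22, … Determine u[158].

4

We have u[1] = 22,  u[2] = 0,  u[3] = 22,  u[4] = 22,  u[5] = 16,  u[6] = 10,  u[7] = 26,  u[8] = 8,  u[9] = 6,  u[10] = 14,  u[11] = 20,  u[12] = 6,  u[13] = 26,  u[14] = 4,  u[15] = 2,  u[16] = 6,  u[17] = 8,  u[18] = 14,  u[19] = 22,  u[20] = 8,  u[21] = 2,  u[22] = 10,  u[23] = 12,  u[24] = 22,  u[25] = 6,  u[26] = 0,  u[27] = 6,  u[28] = 6,  u[29] = 12,  u[30] = 18,  u[31] = 2,  u[32] = 20,  u[33] = 22,  u[34] = 14,  u[35] = 8,  u[36] = 22,  u[37] = 2,  u[38] = 24,  u[39] = 26,  u[40] = 22,  u[41] = 20,  u[42] = 14,  u[43] = 6,  u[44] = 20,  u[45] = 26,  u[46] = 18,  u[47] = 16,  u[48] = 6,  u[49] = 22,  u[50] = 0.
The sequence repeats with period 48.
(158 - 1) mod 48 = 13, so u[158] = u[14] = 4.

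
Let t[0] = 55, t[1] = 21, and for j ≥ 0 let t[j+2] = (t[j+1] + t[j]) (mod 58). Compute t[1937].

t[0] = 55, t[1] = 21, t[2] = 18, t[3] = 39, t[4] = 57, t[5] = 38, t[6] = 37, t[7] = 17, t[8] = 54, t[9] = 13, t[10] = 9, t[11] = 22, t[12] = 31, t[13] = 53, t[14] = 26, t[15] = 21, t[16] = 47, t[17] = 10, t[18] = 57, t[19] = 9, t[20] = 8, t[21] = 17, t[22] = 25, t[23] = 42, t[24] = 9, t[25] = 51, t[26] = 2, t[27] = 53, t[28] = 55, t[29] = 50, t[30] = 47, t[31] = 39, t[32] = 28, t[33] = 9, t[34] = 37, t[35] = 46, t[36] = 25, t[37] = 13, t[38] = 38, t[39] = 51, t[40] = 31, t[41] = 24, t[42] = 55, t[43] = 21.
Since (t[42], t[43]) = (t[0], t[1]) = (55, 21) (two consecutive terms determine the rest), the sequence is periodic with period 42.
(1937 - 0) mod 42 = 5, so t[1937] = t[5] = 38.

38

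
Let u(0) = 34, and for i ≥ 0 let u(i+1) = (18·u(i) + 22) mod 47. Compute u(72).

21

Listing terms: u(0) = 34,  u(1) = 23,  u(2) = 13,  u(3) = 21,  u(4) = 24,  u(5) = 31,  u(6) = 16,  u(7) = 28,  u(8) = 9,  u(9) = 43,  u(10) = 44,  u(11) = 15,  u(12) = 10,  u(13) = 14,  u(14) = 39,  u(15) = 19,  u(16) = 35,  u(17) = 41,  u(18) = 8,  u(19) = 25,  u(20) = 2,  u(21) = 11,  u(22) = 32,  u(23) = 34.
The sequence repeats with period 23.
(72 - 0) mod 23 = 3, so u(72) = u(3) = 21.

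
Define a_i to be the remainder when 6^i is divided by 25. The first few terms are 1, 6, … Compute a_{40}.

a_0 = 1, a_1 = 6, a_2 = 11, a_3 = 16, a_4 = 21, a_5 = 1.
Since a_5 = a_0 = 1, the sequence is periodic with period 5.
So a_{40} = a_{0 + ((40-0) mod 5)} = a_0 = 1.

1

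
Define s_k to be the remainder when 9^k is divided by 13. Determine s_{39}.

Listing terms: s_1 = 9,  s_2 = 3,  s_3 = 1,  s_4 = 9.
Since s_4 = s_1 = 9, the sequence is periodic with period 3.
(39 - 1) mod 3 = 2, so s_{39} = s_3 = 1.

1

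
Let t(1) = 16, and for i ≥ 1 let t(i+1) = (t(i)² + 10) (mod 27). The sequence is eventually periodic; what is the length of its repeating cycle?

3

Listing terms: t(1) = 16, t(2) = 23, t(3) = 26, t(4) = 11, t(5) = 23.
Since t(5) = t(2) = 23, the sequence is eventually periodic: after a pre-period of length 1 it cycles with period 3.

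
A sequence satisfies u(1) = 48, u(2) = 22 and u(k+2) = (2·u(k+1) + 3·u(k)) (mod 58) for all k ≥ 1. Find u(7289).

8

u(1) = 48; u(2) = 22; u(3) = 14; u(4) = 36; u(5) = 56; u(6) = 46; u(7) = 28; u(8) = 20; u(9) = 8; u(10) = 18; u(11) = 2; u(12) = 0; u(13) = 6; u(14) = 12; u(15) = 42; u(16) = 4; u(17) = 18; u(18) = 48; u(19) = 34; u(20) = 38; u(21) = 4; u(22) = 6; u(23) = 24; u(24) = 8; u(25) = 30; u(26) = 26; u(27) = 26; u(28) = 14; u(29) = 48; u(30) = 22.
Since (u(29), u(30)) = (u(1), u(2)) = (48, 22) (two consecutive terms determine the rest), the sequence is periodic with period 28.
So u(7289) = u(1 + ((7289-1) mod 28)) = u(9) = 8.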